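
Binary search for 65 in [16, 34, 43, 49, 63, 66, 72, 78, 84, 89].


Step 1: lo=0, hi=9, mid=4, val=63
Step 2: lo=5, hi=9, mid=7, val=78
Step 3: lo=5, hi=6, mid=5, val=66

Not found


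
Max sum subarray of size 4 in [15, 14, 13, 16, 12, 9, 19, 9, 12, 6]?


[0:4]: 58
[1:5]: 55
[2:6]: 50
[3:7]: 56
[4:8]: 49
[5:9]: 49
[6:10]: 46

Max: 58 at [0:4]


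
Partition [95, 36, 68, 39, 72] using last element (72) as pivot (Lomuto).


Pivot: 72
  36 <= 72: swap -> [36, 95, 68, 39, 72]
  68 <= 72: swap -> [36, 68, 95, 39, 72]
  39 <= 72: swap -> [36, 68, 39, 95, 72]
Place pivot at 3: [36, 68, 39, 72, 95]

Partitioned: [36, 68, 39, 72, 95]


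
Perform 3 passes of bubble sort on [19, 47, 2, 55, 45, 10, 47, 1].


Initial: [19, 47, 2, 55, 45, 10, 47, 1]
Pass 1: [19, 2, 47, 45, 10, 47, 1, 55] (5 swaps)
Pass 2: [2, 19, 45, 10, 47, 1, 47, 55] (4 swaps)
Pass 3: [2, 19, 10, 45, 1, 47, 47, 55] (2 swaps)

After 3 passes: [2, 19, 10, 45, 1, 47, 47, 55]


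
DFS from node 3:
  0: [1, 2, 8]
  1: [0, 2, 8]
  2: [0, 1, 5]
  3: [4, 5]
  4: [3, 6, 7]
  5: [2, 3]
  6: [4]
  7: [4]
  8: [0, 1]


Visit 3, push [5, 4]
Visit 4, push [7, 6]
Visit 6, push []
Visit 7, push []
Visit 5, push [2]
Visit 2, push [1, 0]
Visit 0, push [8, 1]
Visit 1, push [8]
Visit 8, push []

DFS order: [3, 4, 6, 7, 5, 2, 0, 1, 8]


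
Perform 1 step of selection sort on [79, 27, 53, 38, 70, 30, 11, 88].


Initial: [79, 27, 53, 38, 70, 30, 11, 88]
Step 1: min=11 at 6
  Swap: [11, 27, 53, 38, 70, 30, 79, 88]

After 1 step: [11, 27, 53, 38, 70, 30, 79, 88]


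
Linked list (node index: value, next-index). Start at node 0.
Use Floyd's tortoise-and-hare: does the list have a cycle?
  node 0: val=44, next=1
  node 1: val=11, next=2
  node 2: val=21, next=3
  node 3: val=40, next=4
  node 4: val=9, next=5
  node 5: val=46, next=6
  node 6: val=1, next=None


Floyd's tortoise (slow, +1) and hare (fast, +2):
  init: slow=0, fast=0
  step 1: slow=1, fast=2
  step 2: slow=2, fast=4
  step 3: slow=3, fast=6
  step 4: fast -> None, no cycle

Cycle: no


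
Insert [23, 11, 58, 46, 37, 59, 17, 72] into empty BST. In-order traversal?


Insert 23: root
Insert 11: L from 23
Insert 58: R from 23
Insert 46: R from 23 -> L from 58
Insert 37: R from 23 -> L from 58 -> L from 46
Insert 59: R from 23 -> R from 58
Insert 17: L from 23 -> R from 11
Insert 72: R from 23 -> R from 58 -> R from 59

In-order: [11, 17, 23, 37, 46, 58, 59, 72]


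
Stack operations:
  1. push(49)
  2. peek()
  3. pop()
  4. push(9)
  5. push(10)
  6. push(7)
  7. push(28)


push(49) -> [49]
peek()->49
pop()->49, []
push(9) -> [9]
push(10) -> [9, 10]
push(7) -> [9, 10, 7]
push(28) -> [9, 10, 7, 28]

Final stack: [9, 10, 7, 28]


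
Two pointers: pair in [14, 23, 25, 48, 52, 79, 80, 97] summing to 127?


lo=0(14)+hi=7(97)=111
lo=1(23)+hi=7(97)=120
lo=2(25)+hi=7(97)=122
lo=3(48)+hi=7(97)=145
lo=3(48)+hi=6(80)=128
lo=3(48)+hi=5(79)=127

Yes: 48+79=127


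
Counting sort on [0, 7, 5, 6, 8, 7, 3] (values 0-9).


Input: [0, 7, 5, 6, 8, 7, 3]
Counts: [1, 0, 0, 1, 0, 1, 1, 2, 1, 0]

Sorted: [0, 3, 5, 6, 7, 7, 8]


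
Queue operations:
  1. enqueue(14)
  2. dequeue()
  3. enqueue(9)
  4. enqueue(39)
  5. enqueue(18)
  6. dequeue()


enqueue(14) -> [14]
dequeue()->14, []
enqueue(9) -> [9]
enqueue(39) -> [9, 39]
enqueue(18) -> [9, 39, 18]
dequeue()->9, [39, 18]

Final queue: [39, 18]


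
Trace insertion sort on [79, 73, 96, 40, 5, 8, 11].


Initial: [79, 73, 96, 40, 5, 8, 11]
Insert 73: [73, 79, 96, 40, 5, 8, 11]
Insert 96: [73, 79, 96, 40, 5, 8, 11]
Insert 40: [40, 73, 79, 96, 5, 8, 11]
Insert 5: [5, 40, 73, 79, 96, 8, 11]
Insert 8: [5, 8, 40, 73, 79, 96, 11]
Insert 11: [5, 8, 11, 40, 73, 79, 96]

Sorted: [5, 8, 11, 40, 73, 79, 96]


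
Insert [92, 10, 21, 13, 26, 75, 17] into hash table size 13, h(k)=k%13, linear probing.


Insert 92: h=1 -> slot 1
Insert 10: h=10 -> slot 10
Insert 21: h=8 -> slot 8
Insert 13: h=0 -> slot 0
Insert 26: h=0, 2 probes -> slot 2
Insert 75: h=10, 1 probes -> slot 11
Insert 17: h=4 -> slot 4

Table: [13, 92, 26, None, 17, None, None, None, 21, None, 10, 75, None]


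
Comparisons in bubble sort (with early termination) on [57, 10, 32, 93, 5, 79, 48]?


Algorithm: bubble sort (with early termination)
Input: [57, 10, 32, 93, 5, 79, 48]
Sorted: [5, 10, 32, 48, 57, 79, 93]

20


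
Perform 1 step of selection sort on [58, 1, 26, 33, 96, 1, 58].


Initial: [58, 1, 26, 33, 96, 1, 58]
Step 1: min=1 at 1
  Swap: [1, 58, 26, 33, 96, 1, 58]

After 1 step: [1, 58, 26, 33, 96, 1, 58]


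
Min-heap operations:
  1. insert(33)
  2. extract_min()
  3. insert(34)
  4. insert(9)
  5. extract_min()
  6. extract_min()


insert(33) -> [33]
extract_min()->33, []
insert(34) -> [34]
insert(9) -> [9, 34]
extract_min()->9, [34]
extract_min()->34, []

Final heap: []


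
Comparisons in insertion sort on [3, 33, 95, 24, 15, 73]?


Algorithm: insertion sort
Input: [3, 33, 95, 24, 15, 73]
Sorted: [3, 15, 24, 33, 73, 95]

11


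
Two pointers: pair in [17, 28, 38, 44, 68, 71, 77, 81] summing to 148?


lo=0(17)+hi=7(81)=98
lo=1(28)+hi=7(81)=109
lo=2(38)+hi=7(81)=119
lo=3(44)+hi=7(81)=125
lo=4(68)+hi=7(81)=149
lo=4(68)+hi=6(77)=145
lo=5(71)+hi=6(77)=148

Yes: 71+77=148


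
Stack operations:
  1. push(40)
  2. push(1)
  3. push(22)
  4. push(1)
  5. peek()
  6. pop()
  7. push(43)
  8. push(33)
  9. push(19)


push(40) -> [40]
push(1) -> [40, 1]
push(22) -> [40, 1, 22]
push(1) -> [40, 1, 22, 1]
peek()->1
pop()->1, [40, 1, 22]
push(43) -> [40, 1, 22, 43]
push(33) -> [40, 1, 22, 43, 33]
push(19) -> [40, 1, 22, 43, 33, 19]

Final stack: [40, 1, 22, 43, 33, 19]


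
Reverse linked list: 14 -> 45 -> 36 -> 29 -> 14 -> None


Step 1: curr=14, set curr.next=prev(None) | reversed so far: 14
Step 2: curr=45, set curr.next=prev(14) | reversed so far: 45 -> 14
Step 3: curr=36, set curr.next=prev(45) | reversed so far: 36 -> 45 -> 14
Step 4: curr=29, set curr.next=prev(36) | reversed so far: 29 -> 36 -> 45 -> 14
Step 5: curr=14, set curr.next=prev(29) | reversed so far: 14 -> 29 -> 36 -> 45 -> 14

14 -> 29 -> 36 -> 45 -> 14 -> None


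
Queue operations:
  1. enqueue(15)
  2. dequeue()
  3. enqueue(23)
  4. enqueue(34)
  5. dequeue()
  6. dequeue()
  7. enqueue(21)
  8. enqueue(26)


enqueue(15) -> [15]
dequeue()->15, []
enqueue(23) -> [23]
enqueue(34) -> [23, 34]
dequeue()->23, [34]
dequeue()->34, []
enqueue(21) -> [21]
enqueue(26) -> [21, 26]

Final queue: [21, 26]


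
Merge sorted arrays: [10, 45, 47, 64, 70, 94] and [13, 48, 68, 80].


Take 10 from A
Take 13 from B
Take 45 from A
Take 47 from A
Take 48 from B
Take 64 from A
Take 68 from B
Take 70 from A
Take 80 from B

Merged: [10, 13, 45, 47, 48, 64, 68, 70, 80, 94]


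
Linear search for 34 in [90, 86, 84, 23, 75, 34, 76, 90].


i=0: 90!=34
i=1: 86!=34
i=2: 84!=34
i=3: 23!=34
i=4: 75!=34
i=5: 34==34 found!

Found at 5, 6 comps


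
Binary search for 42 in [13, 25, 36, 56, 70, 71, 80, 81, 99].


Step 1: lo=0, hi=8, mid=4, val=70
Step 2: lo=0, hi=3, mid=1, val=25
Step 3: lo=2, hi=3, mid=2, val=36
Step 4: lo=3, hi=3, mid=3, val=56

Not found


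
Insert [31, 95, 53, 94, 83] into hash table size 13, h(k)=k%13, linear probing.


Insert 31: h=5 -> slot 5
Insert 95: h=4 -> slot 4
Insert 53: h=1 -> slot 1
Insert 94: h=3 -> slot 3
Insert 83: h=5, 1 probes -> slot 6

Table: [None, 53, None, 94, 95, 31, 83, None, None, None, None, None, None]


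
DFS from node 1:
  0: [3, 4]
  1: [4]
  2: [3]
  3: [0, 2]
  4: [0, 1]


Visit 1, push [4]
Visit 4, push [0]
Visit 0, push [3]
Visit 3, push [2]
Visit 2, push []

DFS order: [1, 4, 0, 3, 2]


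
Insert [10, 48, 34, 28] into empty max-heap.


Insert 10: [10]
Insert 48: [48, 10]
Insert 34: [48, 10, 34]
Insert 28: [48, 28, 34, 10]

Final heap: [48, 28, 34, 10]


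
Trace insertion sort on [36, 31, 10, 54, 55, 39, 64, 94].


Initial: [36, 31, 10, 54, 55, 39, 64, 94]
Insert 31: [31, 36, 10, 54, 55, 39, 64, 94]
Insert 10: [10, 31, 36, 54, 55, 39, 64, 94]
Insert 54: [10, 31, 36, 54, 55, 39, 64, 94]
Insert 55: [10, 31, 36, 54, 55, 39, 64, 94]
Insert 39: [10, 31, 36, 39, 54, 55, 64, 94]
Insert 64: [10, 31, 36, 39, 54, 55, 64, 94]
Insert 94: [10, 31, 36, 39, 54, 55, 64, 94]

Sorted: [10, 31, 36, 39, 54, 55, 64, 94]


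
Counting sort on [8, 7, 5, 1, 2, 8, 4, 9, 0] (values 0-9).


Input: [8, 7, 5, 1, 2, 8, 4, 9, 0]
Counts: [1, 1, 1, 0, 1, 1, 0, 1, 2, 1]

Sorted: [0, 1, 2, 4, 5, 7, 8, 8, 9]


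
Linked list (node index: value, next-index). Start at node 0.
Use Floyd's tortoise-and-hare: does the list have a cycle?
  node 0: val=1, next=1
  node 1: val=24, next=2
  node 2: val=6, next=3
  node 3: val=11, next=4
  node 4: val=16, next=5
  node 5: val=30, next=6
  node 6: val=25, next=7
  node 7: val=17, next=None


Floyd's tortoise (slow, +1) and hare (fast, +2):
  init: slow=0, fast=0
  step 1: slow=1, fast=2
  step 2: slow=2, fast=4
  step 3: slow=3, fast=6
  step 4: fast 6->7->None, no cycle

Cycle: no


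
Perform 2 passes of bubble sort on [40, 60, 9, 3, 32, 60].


Initial: [40, 60, 9, 3, 32, 60]
Pass 1: [40, 9, 3, 32, 60, 60] (3 swaps)
Pass 2: [9, 3, 32, 40, 60, 60] (3 swaps)

After 2 passes: [9, 3, 32, 40, 60, 60]


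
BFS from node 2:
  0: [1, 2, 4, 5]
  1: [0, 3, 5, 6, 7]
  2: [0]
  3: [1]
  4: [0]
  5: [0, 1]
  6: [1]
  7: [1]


Visit 2, enqueue [0]
Visit 0, enqueue [1, 4, 5]
Visit 1, enqueue [3, 6, 7]
Visit 4, enqueue []
Visit 5, enqueue []
Visit 3, enqueue []
Visit 6, enqueue []
Visit 7, enqueue []

BFS order: [2, 0, 1, 4, 5, 3, 6, 7]


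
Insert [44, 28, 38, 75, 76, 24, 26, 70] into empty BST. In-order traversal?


Insert 44: root
Insert 28: L from 44
Insert 38: L from 44 -> R from 28
Insert 75: R from 44
Insert 76: R from 44 -> R from 75
Insert 24: L from 44 -> L from 28
Insert 26: L from 44 -> L from 28 -> R from 24
Insert 70: R from 44 -> L from 75

In-order: [24, 26, 28, 38, 44, 70, 75, 76]


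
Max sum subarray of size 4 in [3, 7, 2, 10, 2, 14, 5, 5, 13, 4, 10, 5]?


[0:4]: 22
[1:5]: 21
[2:6]: 28
[3:7]: 31
[4:8]: 26
[5:9]: 37
[6:10]: 27
[7:11]: 32
[8:12]: 32

Max: 37 at [5:9]


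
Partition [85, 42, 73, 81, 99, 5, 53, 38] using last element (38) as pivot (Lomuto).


Pivot: 38
  5 <= 38: swap -> [5, 42, 73, 81, 99, 85, 53, 38]
Place pivot at 1: [5, 38, 73, 81, 99, 85, 53, 42]

Partitioned: [5, 38, 73, 81, 99, 85, 53, 42]


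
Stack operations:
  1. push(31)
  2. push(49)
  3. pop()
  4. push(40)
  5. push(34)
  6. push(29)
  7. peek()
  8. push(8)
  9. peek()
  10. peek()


push(31) -> [31]
push(49) -> [31, 49]
pop()->49, [31]
push(40) -> [31, 40]
push(34) -> [31, 40, 34]
push(29) -> [31, 40, 34, 29]
peek()->29
push(8) -> [31, 40, 34, 29, 8]
peek()->8
peek()->8

Final stack: [31, 40, 34, 29, 8]


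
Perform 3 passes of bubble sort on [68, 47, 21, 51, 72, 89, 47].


Initial: [68, 47, 21, 51, 72, 89, 47]
Pass 1: [47, 21, 51, 68, 72, 47, 89] (4 swaps)
Pass 2: [21, 47, 51, 68, 47, 72, 89] (2 swaps)
Pass 3: [21, 47, 51, 47, 68, 72, 89] (1 swaps)

After 3 passes: [21, 47, 51, 47, 68, 72, 89]


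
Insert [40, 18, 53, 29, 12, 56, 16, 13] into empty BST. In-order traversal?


Insert 40: root
Insert 18: L from 40
Insert 53: R from 40
Insert 29: L from 40 -> R from 18
Insert 12: L from 40 -> L from 18
Insert 56: R from 40 -> R from 53
Insert 16: L from 40 -> L from 18 -> R from 12
Insert 13: L from 40 -> L from 18 -> R from 12 -> L from 16

In-order: [12, 13, 16, 18, 29, 40, 53, 56]


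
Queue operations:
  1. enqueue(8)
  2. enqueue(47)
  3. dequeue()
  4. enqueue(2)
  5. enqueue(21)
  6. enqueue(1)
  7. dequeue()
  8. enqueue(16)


enqueue(8) -> [8]
enqueue(47) -> [8, 47]
dequeue()->8, [47]
enqueue(2) -> [47, 2]
enqueue(21) -> [47, 2, 21]
enqueue(1) -> [47, 2, 21, 1]
dequeue()->47, [2, 21, 1]
enqueue(16) -> [2, 21, 1, 16]

Final queue: [2, 21, 1, 16]


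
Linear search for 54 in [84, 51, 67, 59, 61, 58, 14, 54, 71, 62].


i=0: 84!=54
i=1: 51!=54
i=2: 67!=54
i=3: 59!=54
i=4: 61!=54
i=5: 58!=54
i=6: 14!=54
i=7: 54==54 found!

Found at 7, 8 comps


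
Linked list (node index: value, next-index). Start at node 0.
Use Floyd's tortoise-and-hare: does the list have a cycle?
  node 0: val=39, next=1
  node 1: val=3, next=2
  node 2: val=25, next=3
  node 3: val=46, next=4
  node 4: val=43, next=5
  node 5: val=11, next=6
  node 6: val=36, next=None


Floyd's tortoise (slow, +1) and hare (fast, +2):
  init: slow=0, fast=0
  step 1: slow=1, fast=2
  step 2: slow=2, fast=4
  step 3: slow=3, fast=6
  step 4: fast -> None, no cycle

Cycle: no


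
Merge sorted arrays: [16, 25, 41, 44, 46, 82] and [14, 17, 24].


Take 14 from B
Take 16 from A
Take 17 from B
Take 24 from B

Merged: [14, 16, 17, 24, 25, 41, 44, 46, 82]


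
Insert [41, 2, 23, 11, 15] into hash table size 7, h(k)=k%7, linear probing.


Insert 41: h=6 -> slot 6
Insert 2: h=2 -> slot 2
Insert 23: h=2, 1 probes -> slot 3
Insert 11: h=4 -> slot 4
Insert 15: h=1 -> slot 1

Table: [None, 15, 2, 23, 11, None, 41]


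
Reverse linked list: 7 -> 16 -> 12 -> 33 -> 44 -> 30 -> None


Step 1: curr=7, set curr.next=prev(None) | reversed so far: 7
Step 2: curr=16, set curr.next=prev(7) | reversed so far: 16 -> 7
Step 3: curr=12, set curr.next=prev(16) | reversed so far: 12 -> 16 -> 7
Step 4: curr=33, set curr.next=prev(12) | reversed so far: 33 -> 12 -> 16 -> 7
Step 5: curr=44, set curr.next=prev(33) | reversed so far: 44 -> 33 -> 12 -> 16 -> 7
Step 6: curr=30, set curr.next=prev(44) | reversed so far: 30 -> 44 -> 33 -> 12 -> 16 -> 7

30 -> 44 -> 33 -> 12 -> 16 -> 7 -> None


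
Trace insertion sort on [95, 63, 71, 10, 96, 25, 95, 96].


Initial: [95, 63, 71, 10, 96, 25, 95, 96]
Insert 63: [63, 95, 71, 10, 96, 25, 95, 96]
Insert 71: [63, 71, 95, 10, 96, 25, 95, 96]
Insert 10: [10, 63, 71, 95, 96, 25, 95, 96]
Insert 96: [10, 63, 71, 95, 96, 25, 95, 96]
Insert 25: [10, 25, 63, 71, 95, 96, 95, 96]
Insert 95: [10, 25, 63, 71, 95, 95, 96, 96]
Insert 96: [10, 25, 63, 71, 95, 95, 96, 96]

Sorted: [10, 25, 63, 71, 95, 95, 96, 96]


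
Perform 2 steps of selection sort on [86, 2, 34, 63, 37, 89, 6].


Initial: [86, 2, 34, 63, 37, 89, 6]
Step 1: min=2 at 1
  Swap: [2, 86, 34, 63, 37, 89, 6]
Step 2: min=6 at 6
  Swap: [2, 6, 34, 63, 37, 89, 86]

After 2 steps: [2, 6, 34, 63, 37, 89, 86]


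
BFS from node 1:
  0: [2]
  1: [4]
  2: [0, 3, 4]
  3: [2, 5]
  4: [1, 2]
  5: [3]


Visit 1, enqueue [4]
Visit 4, enqueue [2]
Visit 2, enqueue [0, 3]
Visit 0, enqueue []
Visit 3, enqueue [5]
Visit 5, enqueue []

BFS order: [1, 4, 2, 0, 3, 5]


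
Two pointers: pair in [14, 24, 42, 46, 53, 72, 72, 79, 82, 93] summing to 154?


lo=0(14)+hi=9(93)=107
lo=1(24)+hi=9(93)=117
lo=2(42)+hi=9(93)=135
lo=3(46)+hi=9(93)=139
lo=4(53)+hi=9(93)=146
lo=5(72)+hi=9(93)=165
lo=5(72)+hi=8(82)=154

Yes: 72+82=154


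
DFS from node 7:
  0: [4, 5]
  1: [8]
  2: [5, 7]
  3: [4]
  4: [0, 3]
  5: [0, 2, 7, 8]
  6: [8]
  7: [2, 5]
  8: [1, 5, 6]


Visit 7, push [5, 2]
Visit 2, push [5]
Visit 5, push [8, 0]
Visit 0, push [4]
Visit 4, push [3]
Visit 3, push []
Visit 8, push [6, 1]
Visit 1, push []
Visit 6, push []

DFS order: [7, 2, 5, 0, 4, 3, 8, 1, 6]


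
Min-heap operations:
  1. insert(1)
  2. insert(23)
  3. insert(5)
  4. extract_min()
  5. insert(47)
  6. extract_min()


insert(1) -> [1]
insert(23) -> [1, 23]
insert(5) -> [1, 23, 5]
extract_min()->1, [5, 23]
insert(47) -> [5, 23, 47]
extract_min()->5, [23, 47]

Final heap: [23, 47]


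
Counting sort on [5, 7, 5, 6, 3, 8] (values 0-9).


Input: [5, 7, 5, 6, 3, 8]
Counts: [0, 0, 0, 1, 0, 2, 1, 1, 1, 0]

Sorted: [3, 5, 5, 6, 7, 8]


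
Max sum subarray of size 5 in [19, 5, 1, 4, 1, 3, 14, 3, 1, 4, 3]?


[0:5]: 30
[1:6]: 14
[2:7]: 23
[3:8]: 25
[4:9]: 22
[5:10]: 25
[6:11]: 25

Max: 30 at [0:5]


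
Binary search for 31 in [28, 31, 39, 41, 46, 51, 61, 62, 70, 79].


Step 1: lo=0, hi=9, mid=4, val=46
Step 2: lo=0, hi=3, mid=1, val=31

Found at index 1


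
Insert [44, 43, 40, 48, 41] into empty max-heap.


Insert 44: [44]
Insert 43: [44, 43]
Insert 40: [44, 43, 40]
Insert 48: [48, 44, 40, 43]
Insert 41: [48, 44, 40, 43, 41]

Final heap: [48, 44, 40, 43, 41]


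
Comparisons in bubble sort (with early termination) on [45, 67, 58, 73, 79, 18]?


Algorithm: bubble sort (with early termination)
Input: [45, 67, 58, 73, 79, 18]
Sorted: [18, 45, 58, 67, 73, 79]

15


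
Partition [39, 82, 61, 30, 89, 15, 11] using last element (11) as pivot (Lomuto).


Pivot: 11
Place pivot at 0: [11, 82, 61, 30, 89, 15, 39]

Partitioned: [11, 82, 61, 30, 89, 15, 39]


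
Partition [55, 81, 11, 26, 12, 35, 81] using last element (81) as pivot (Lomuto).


Pivot: 81
  55 <= 81: advance i (no swap)
  81 <= 81: advance i (no swap)
  11 <= 81: advance i (no swap)
  26 <= 81: advance i (no swap)
  12 <= 81: advance i (no swap)
  35 <= 81: advance i (no swap)
Place pivot at 6: [55, 81, 11, 26, 12, 35, 81]

Partitioned: [55, 81, 11, 26, 12, 35, 81]


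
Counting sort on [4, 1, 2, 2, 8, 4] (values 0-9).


Input: [4, 1, 2, 2, 8, 4]
Counts: [0, 1, 2, 0, 2, 0, 0, 0, 1, 0]

Sorted: [1, 2, 2, 4, 4, 8]


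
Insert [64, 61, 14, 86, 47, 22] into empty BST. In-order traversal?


Insert 64: root
Insert 61: L from 64
Insert 14: L from 64 -> L from 61
Insert 86: R from 64
Insert 47: L from 64 -> L from 61 -> R from 14
Insert 22: L from 64 -> L from 61 -> R from 14 -> L from 47

In-order: [14, 22, 47, 61, 64, 86]


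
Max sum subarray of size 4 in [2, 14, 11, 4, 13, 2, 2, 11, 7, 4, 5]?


[0:4]: 31
[1:5]: 42
[2:6]: 30
[3:7]: 21
[4:8]: 28
[5:9]: 22
[6:10]: 24
[7:11]: 27

Max: 42 at [1:5]


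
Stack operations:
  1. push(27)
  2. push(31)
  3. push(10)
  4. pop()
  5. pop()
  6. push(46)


push(27) -> [27]
push(31) -> [27, 31]
push(10) -> [27, 31, 10]
pop()->10, [27, 31]
pop()->31, [27]
push(46) -> [27, 46]

Final stack: [27, 46]


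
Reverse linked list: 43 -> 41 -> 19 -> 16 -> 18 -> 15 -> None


Step 1: curr=43, set curr.next=prev(None) | reversed so far: 43
Step 2: curr=41, set curr.next=prev(43) | reversed so far: 41 -> 43
Step 3: curr=19, set curr.next=prev(41) | reversed so far: 19 -> 41 -> 43
Step 4: curr=16, set curr.next=prev(19) | reversed so far: 16 -> 19 -> 41 -> 43
Step 5: curr=18, set curr.next=prev(16) | reversed so far: 18 -> 16 -> 19 -> 41 -> 43
Step 6: curr=15, set curr.next=prev(18) | reversed so far: 15 -> 18 -> 16 -> 19 -> 41 -> 43

15 -> 18 -> 16 -> 19 -> 41 -> 43 -> None


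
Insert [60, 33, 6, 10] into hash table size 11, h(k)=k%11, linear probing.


Insert 60: h=5 -> slot 5
Insert 33: h=0 -> slot 0
Insert 6: h=6 -> slot 6
Insert 10: h=10 -> slot 10

Table: [33, None, None, None, None, 60, 6, None, None, None, 10]


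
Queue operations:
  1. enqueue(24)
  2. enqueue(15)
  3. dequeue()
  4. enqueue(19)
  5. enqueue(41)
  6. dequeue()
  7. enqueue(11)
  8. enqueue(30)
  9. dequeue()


enqueue(24) -> [24]
enqueue(15) -> [24, 15]
dequeue()->24, [15]
enqueue(19) -> [15, 19]
enqueue(41) -> [15, 19, 41]
dequeue()->15, [19, 41]
enqueue(11) -> [19, 41, 11]
enqueue(30) -> [19, 41, 11, 30]
dequeue()->19, [41, 11, 30]

Final queue: [41, 11, 30]


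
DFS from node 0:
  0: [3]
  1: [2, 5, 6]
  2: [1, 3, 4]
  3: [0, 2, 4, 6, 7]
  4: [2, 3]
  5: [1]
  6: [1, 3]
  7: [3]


Visit 0, push [3]
Visit 3, push [7, 6, 4, 2]
Visit 2, push [4, 1]
Visit 1, push [6, 5]
Visit 5, push []
Visit 6, push []
Visit 4, push []
Visit 7, push []

DFS order: [0, 3, 2, 1, 5, 6, 4, 7]


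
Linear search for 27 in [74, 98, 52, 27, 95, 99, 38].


i=0: 74!=27
i=1: 98!=27
i=2: 52!=27
i=3: 27==27 found!

Found at 3, 4 comps


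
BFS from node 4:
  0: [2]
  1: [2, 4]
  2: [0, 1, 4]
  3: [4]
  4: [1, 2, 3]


Visit 4, enqueue [1, 2, 3]
Visit 1, enqueue []
Visit 2, enqueue [0]
Visit 3, enqueue []
Visit 0, enqueue []

BFS order: [4, 1, 2, 3, 0]


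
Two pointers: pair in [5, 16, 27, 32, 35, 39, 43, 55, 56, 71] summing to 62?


lo=0(5)+hi=9(71)=76
lo=0(5)+hi=8(56)=61
lo=1(16)+hi=8(56)=72
lo=1(16)+hi=7(55)=71
lo=1(16)+hi=6(43)=59
lo=2(27)+hi=6(43)=70
lo=2(27)+hi=5(39)=66
lo=2(27)+hi=4(35)=62

Yes: 27+35=62


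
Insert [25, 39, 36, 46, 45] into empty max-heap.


Insert 25: [25]
Insert 39: [39, 25]
Insert 36: [39, 25, 36]
Insert 46: [46, 39, 36, 25]
Insert 45: [46, 45, 36, 25, 39]

Final heap: [46, 45, 36, 25, 39]


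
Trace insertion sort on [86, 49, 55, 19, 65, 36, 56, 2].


Initial: [86, 49, 55, 19, 65, 36, 56, 2]
Insert 49: [49, 86, 55, 19, 65, 36, 56, 2]
Insert 55: [49, 55, 86, 19, 65, 36, 56, 2]
Insert 19: [19, 49, 55, 86, 65, 36, 56, 2]
Insert 65: [19, 49, 55, 65, 86, 36, 56, 2]
Insert 36: [19, 36, 49, 55, 65, 86, 56, 2]
Insert 56: [19, 36, 49, 55, 56, 65, 86, 2]
Insert 2: [2, 19, 36, 49, 55, 56, 65, 86]

Sorted: [2, 19, 36, 49, 55, 56, 65, 86]


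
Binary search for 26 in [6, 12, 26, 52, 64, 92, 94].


Step 1: lo=0, hi=6, mid=3, val=52
Step 2: lo=0, hi=2, mid=1, val=12
Step 3: lo=2, hi=2, mid=2, val=26

Found at index 2


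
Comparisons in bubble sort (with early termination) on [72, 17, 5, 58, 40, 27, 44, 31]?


Algorithm: bubble sort (with early termination)
Input: [72, 17, 5, 58, 40, 27, 44, 31]
Sorted: [5, 17, 27, 31, 40, 44, 58, 72]

25


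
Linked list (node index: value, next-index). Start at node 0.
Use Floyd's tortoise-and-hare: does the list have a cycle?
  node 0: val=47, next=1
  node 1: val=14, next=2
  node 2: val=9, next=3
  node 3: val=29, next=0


Floyd's tortoise (slow, +1) and hare (fast, +2):
  init: slow=0, fast=0
  step 1: slow=1, fast=2
  step 2: slow=2, fast=0
  step 3: slow=3, fast=2
  step 4: slow=0, fast=0
  slow == fast at node 0: cycle detected

Cycle: yes


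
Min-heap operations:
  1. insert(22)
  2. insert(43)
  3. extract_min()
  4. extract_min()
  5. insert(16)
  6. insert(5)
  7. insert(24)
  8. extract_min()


insert(22) -> [22]
insert(43) -> [22, 43]
extract_min()->22, [43]
extract_min()->43, []
insert(16) -> [16]
insert(5) -> [5, 16]
insert(24) -> [5, 16, 24]
extract_min()->5, [16, 24]

Final heap: [16, 24]


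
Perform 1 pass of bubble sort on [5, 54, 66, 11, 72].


Initial: [5, 54, 66, 11, 72]
Pass 1: [5, 54, 11, 66, 72] (1 swaps)

After 1 pass: [5, 54, 11, 66, 72]


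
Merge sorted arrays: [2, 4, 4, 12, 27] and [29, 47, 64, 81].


Take 2 from A
Take 4 from A
Take 4 from A
Take 12 from A
Take 27 from A

Merged: [2, 4, 4, 12, 27, 29, 47, 64, 81]


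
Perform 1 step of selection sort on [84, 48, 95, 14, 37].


Initial: [84, 48, 95, 14, 37]
Step 1: min=14 at 3
  Swap: [14, 48, 95, 84, 37]

After 1 step: [14, 48, 95, 84, 37]


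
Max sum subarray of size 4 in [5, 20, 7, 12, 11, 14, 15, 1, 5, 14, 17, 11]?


[0:4]: 44
[1:5]: 50
[2:6]: 44
[3:7]: 52
[4:8]: 41
[5:9]: 35
[6:10]: 35
[7:11]: 37
[8:12]: 47

Max: 52 at [3:7]


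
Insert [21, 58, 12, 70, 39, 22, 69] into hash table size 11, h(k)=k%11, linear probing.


Insert 21: h=10 -> slot 10
Insert 58: h=3 -> slot 3
Insert 12: h=1 -> slot 1
Insert 70: h=4 -> slot 4
Insert 39: h=6 -> slot 6
Insert 22: h=0 -> slot 0
Insert 69: h=3, 2 probes -> slot 5

Table: [22, 12, None, 58, 70, 69, 39, None, None, None, 21]


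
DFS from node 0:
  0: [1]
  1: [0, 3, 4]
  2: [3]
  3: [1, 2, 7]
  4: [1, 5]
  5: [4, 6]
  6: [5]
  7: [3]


Visit 0, push [1]
Visit 1, push [4, 3]
Visit 3, push [7, 2]
Visit 2, push []
Visit 7, push []
Visit 4, push [5]
Visit 5, push [6]
Visit 6, push []

DFS order: [0, 1, 3, 2, 7, 4, 5, 6]


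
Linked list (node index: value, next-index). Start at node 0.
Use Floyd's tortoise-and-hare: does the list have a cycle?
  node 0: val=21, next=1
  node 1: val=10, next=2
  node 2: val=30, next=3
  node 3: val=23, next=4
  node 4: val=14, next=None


Floyd's tortoise (slow, +1) and hare (fast, +2):
  init: slow=0, fast=0
  step 1: slow=1, fast=2
  step 2: slow=2, fast=4
  step 3: fast -> None, no cycle

Cycle: no


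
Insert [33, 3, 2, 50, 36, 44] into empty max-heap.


Insert 33: [33]
Insert 3: [33, 3]
Insert 2: [33, 3, 2]
Insert 50: [50, 33, 2, 3]
Insert 36: [50, 36, 2, 3, 33]
Insert 44: [50, 36, 44, 3, 33, 2]

Final heap: [50, 36, 44, 3, 33, 2]


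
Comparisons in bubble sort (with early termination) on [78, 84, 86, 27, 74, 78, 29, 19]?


Algorithm: bubble sort (with early termination)
Input: [78, 84, 86, 27, 74, 78, 29, 19]
Sorted: [19, 27, 29, 74, 78, 78, 84, 86]

28


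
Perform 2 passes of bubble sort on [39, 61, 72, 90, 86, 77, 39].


Initial: [39, 61, 72, 90, 86, 77, 39]
Pass 1: [39, 61, 72, 86, 77, 39, 90] (3 swaps)
Pass 2: [39, 61, 72, 77, 39, 86, 90] (2 swaps)

After 2 passes: [39, 61, 72, 77, 39, 86, 90]


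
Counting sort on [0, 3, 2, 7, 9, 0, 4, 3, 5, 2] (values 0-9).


Input: [0, 3, 2, 7, 9, 0, 4, 3, 5, 2]
Counts: [2, 0, 2, 2, 1, 1, 0, 1, 0, 1]

Sorted: [0, 0, 2, 2, 3, 3, 4, 5, 7, 9]


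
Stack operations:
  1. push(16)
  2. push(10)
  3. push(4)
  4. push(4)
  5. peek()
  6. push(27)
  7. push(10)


push(16) -> [16]
push(10) -> [16, 10]
push(4) -> [16, 10, 4]
push(4) -> [16, 10, 4, 4]
peek()->4
push(27) -> [16, 10, 4, 4, 27]
push(10) -> [16, 10, 4, 4, 27, 10]

Final stack: [16, 10, 4, 4, 27, 10]


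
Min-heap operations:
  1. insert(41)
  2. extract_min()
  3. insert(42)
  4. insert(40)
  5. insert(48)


insert(41) -> [41]
extract_min()->41, []
insert(42) -> [42]
insert(40) -> [40, 42]
insert(48) -> [40, 42, 48]

Final heap: [40, 42, 48]


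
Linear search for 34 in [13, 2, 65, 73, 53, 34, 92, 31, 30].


i=0: 13!=34
i=1: 2!=34
i=2: 65!=34
i=3: 73!=34
i=4: 53!=34
i=5: 34==34 found!

Found at 5, 6 comps


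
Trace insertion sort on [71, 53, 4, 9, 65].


Initial: [71, 53, 4, 9, 65]
Insert 53: [53, 71, 4, 9, 65]
Insert 4: [4, 53, 71, 9, 65]
Insert 9: [4, 9, 53, 71, 65]
Insert 65: [4, 9, 53, 65, 71]

Sorted: [4, 9, 53, 65, 71]


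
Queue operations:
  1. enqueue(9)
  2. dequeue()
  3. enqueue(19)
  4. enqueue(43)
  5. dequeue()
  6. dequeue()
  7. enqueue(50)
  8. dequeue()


enqueue(9) -> [9]
dequeue()->9, []
enqueue(19) -> [19]
enqueue(43) -> [19, 43]
dequeue()->19, [43]
dequeue()->43, []
enqueue(50) -> [50]
dequeue()->50, []

Final queue: []


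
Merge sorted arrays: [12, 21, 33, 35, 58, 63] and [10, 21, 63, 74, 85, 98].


Take 10 from B
Take 12 from A
Take 21 from A
Take 21 from B
Take 33 from A
Take 35 from A
Take 58 from A
Take 63 from A

Merged: [10, 12, 21, 21, 33, 35, 58, 63, 63, 74, 85, 98]


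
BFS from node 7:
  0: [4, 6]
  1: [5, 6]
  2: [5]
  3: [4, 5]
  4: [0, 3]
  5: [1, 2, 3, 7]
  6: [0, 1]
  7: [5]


Visit 7, enqueue [5]
Visit 5, enqueue [1, 2, 3]
Visit 1, enqueue [6]
Visit 2, enqueue []
Visit 3, enqueue [4]
Visit 6, enqueue [0]
Visit 4, enqueue []
Visit 0, enqueue []

BFS order: [7, 5, 1, 2, 3, 6, 4, 0]


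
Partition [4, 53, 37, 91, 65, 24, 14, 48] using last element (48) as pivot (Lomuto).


Pivot: 48
  4 <= 48: advance i (no swap)
  37 <= 48: swap -> [4, 37, 53, 91, 65, 24, 14, 48]
  24 <= 48: swap -> [4, 37, 24, 91, 65, 53, 14, 48]
  14 <= 48: swap -> [4, 37, 24, 14, 65, 53, 91, 48]
Place pivot at 4: [4, 37, 24, 14, 48, 53, 91, 65]

Partitioned: [4, 37, 24, 14, 48, 53, 91, 65]


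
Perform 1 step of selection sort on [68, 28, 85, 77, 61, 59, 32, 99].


Initial: [68, 28, 85, 77, 61, 59, 32, 99]
Step 1: min=28 at 1
  Swap: [28, 68, 85, 77, 61, 59, 32, 99]

After 1 step: [28, 68, 85, 77, 61, 59, 32, 99]


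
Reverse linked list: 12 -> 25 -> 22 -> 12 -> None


Step 1: curr=12, set curr.next=prev(None) | reversed so far: 12
Step 2: curr=25, set curr.next=prev(12) | reversed so far: 25 -> 12
Step 3: curr=22, set curr.next=prev(25) | reversed so far: 22 -> 25 -> 12
Step 4: curr=12, set curr.next=prev(22) | reversed so far: 12 -> 22 -> 25 -> 12

12 -> 22 -> 25 -> 12 -> None


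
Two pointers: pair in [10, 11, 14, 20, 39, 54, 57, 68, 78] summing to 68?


lo=0(10)+hi=8(78)=88
lo=0(10)+hi=7(68)=78
lo=0(10)+hi=6(57)=67
lo=1(11)+hi=6(57)=68

Yes: 11+57=68


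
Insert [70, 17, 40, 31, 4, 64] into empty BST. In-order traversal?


Insert 70: root
Insert 17: L from 70
Insert 40: L from 70 -> R from 17
Insert 31: L from 70 -> R from 17 -> L from 40
Insert 4: L from 70 -> L from 17
Insert 64: L from 70 -> R from 17 -> R from 40

In-order: [4, 17, 31, 40, 64, 70]


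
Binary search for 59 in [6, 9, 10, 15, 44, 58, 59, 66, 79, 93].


Step 1: lo=0, hi=9, mid=4, val=44
Step 2: lo=5, hi=9, mid=7, val=66
Step 3: lo=5, hi=6, mid=5, val=58
Step 4: lo=6, hi=6, mid=6, val=59

Found at index 6


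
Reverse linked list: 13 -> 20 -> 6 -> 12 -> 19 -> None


Step 1: curr=13, set curr.next=prev(None) | reversed so far: 13
Step 2: curr=20, set curr.next=prev(13) | reversed so far: 20 -> 13
Step 3: curr=6, set curr.next=prev(20) | reversed so far: 6 -> 20 -> 13
Step 4: curr=12, set curr.next=prev(6) | reversed so far: 12 -> 6 -> 20 -> 13
Step 5: curr=19, set curr.next=prev(12) | reversed so far: 19 -> 12 -> 6 -> 20 -> 13

19 -> 12 -> 6 -> 20 -> 13 -> None


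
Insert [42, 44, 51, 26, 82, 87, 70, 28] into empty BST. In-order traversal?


Insert 42: root
Insert 44: R from 42
Insert 51: R from 42 -> R from 44
Insert 26: L from 42
Insert 82: R from 42 -> R from 44 -> R from 51
Insert 87: R from 42 -> R from 44 -> R from 51 -> R from 82
Insert 70: R from 42 -> R from 44 -> R from 51 -> L from 82
Insert 28: L from 42 -> R from 26

In-order: [26, 28, 42, 44, 51, 70, 82, 87]


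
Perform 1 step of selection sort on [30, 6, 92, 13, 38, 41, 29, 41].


Initial: [30, 6, 92, 13, 38, 41, 29, 41]
Step 1: min=6 at 1
  Swap: [6, 30, 92, 13, 38, 41, 29, 41]

After 1 step: [6, 30, 92, 13, 38, 41, 29, 41]


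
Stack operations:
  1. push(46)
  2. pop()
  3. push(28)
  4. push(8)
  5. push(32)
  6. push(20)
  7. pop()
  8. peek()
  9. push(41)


push(46) -> [46]
pop()->46, []
push(28) -> [28]
push(8) -> [28, 8]
push(32) -> [28, 8, 32]
push(20) -> [28, 8, 32, 20]
pop()->20, [28, 8, 32]
peek()->32
push(41) -> [28, 8, 32, 41]

Final stack: [28, 8, 32, 41]


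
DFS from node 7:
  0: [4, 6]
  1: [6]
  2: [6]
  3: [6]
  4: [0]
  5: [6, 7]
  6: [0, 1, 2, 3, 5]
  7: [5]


Visit 7, push [5]
Visit 5, push [6]
Visit 6, push [3, 2, 1, 0]
Visit 0, push [4]
Visit 4, push []
Visit 1, push []
Visit 2, push []
Visit 3, push []

DFS order: [7, 5, 6, 0, 4, 1, 2, 3]


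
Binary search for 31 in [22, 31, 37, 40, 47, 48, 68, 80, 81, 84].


Step 1: lo=0, hi=9, mid=4, val=47
Step 2: lo=0, hi=3, mid=1, val=31

Found at index 1


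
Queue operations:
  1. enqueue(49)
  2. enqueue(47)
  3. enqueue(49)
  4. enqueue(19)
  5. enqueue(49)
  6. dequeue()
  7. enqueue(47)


enqueue(49) -> [49]
enqueue(47) -> [49, 47]
enqueue(49) -> [49, 47, 49]
enqueue(19) -> [49, 47, 49, 19]
enqueue(49) -> [49, 47, 49, 19, 49]
dequeue()->49, [47, 49, 19, 49]
enqueue(47) -> [47, 49, 19, 49, 47]

Final queue: [47, 49, 19, 49, 47]


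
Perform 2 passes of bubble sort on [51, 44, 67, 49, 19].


Initial: [51, 44, 67, 49, 19]
Pass 1: [44, 51, 49, 19, 67] (3 swaps)
Pass 2: [44, 49, 19, 51, 67] (2 swaps)

After 2 passes: [44, 49, 19, 51, 67]


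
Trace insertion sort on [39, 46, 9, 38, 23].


Initial: [39, 46, 9, 38, 23]
Insert 46: [39, 46, 9, 38, 23]
Insert 9: [9, 39, 46, 38, 23]
Insert 38: [9, 38, 39, 46, 23]
Insert 23: [9, 23, 38, 39, 46]

Sorted: [9, 23, 38, 39, 46]


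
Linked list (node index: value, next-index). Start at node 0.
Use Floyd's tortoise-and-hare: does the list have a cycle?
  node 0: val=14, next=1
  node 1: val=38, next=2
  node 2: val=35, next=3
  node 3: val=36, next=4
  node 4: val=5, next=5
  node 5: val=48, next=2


Floyd's tortoise (slow, +1) and hare (fast, +2):
  init: slow=0, fast=0
  step 1: slow=1, fast=2
  step 2: slow=2, fast=4
  step 3: slow=3, fast=2
  step 4: slow=4, fast=4
  slow == fast at node 4: cycle detected

Cycle: yes


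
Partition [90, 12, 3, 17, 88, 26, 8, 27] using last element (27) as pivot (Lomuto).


Pivot: 27
  12 <= 27: swap -> [12, 90, 3, 17, 88, 26, 8, 27]
  3 <= 27: swap -> [12, 3, 90, 17, 88, 26, 8, 27]
  17 <= 27: swap -> [12, 3, 17, 90, 88, 26, 8, 27]
  26 <= 27: swap -> [12, 3, 17, 26, 88, 90, 8, 27]
  8 <= 27: swap -> [12, 3, 17, 26, 8, 90, 88, 27]
Place pivot at 5: [12, 3, 17, 26, 8, 27, 88, 90]

Partitioned: [12, 3, 17, 26, 8, 27, 88, 90]


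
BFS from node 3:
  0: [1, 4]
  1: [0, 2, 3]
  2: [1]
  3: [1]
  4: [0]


Visit 3, enqueue [1]
Visit 1, enqueue [0, 2]
Visit 0, enqueue [4]
Visit 2, enqueue []
Visit 4, enqueue []

BFS order: [3, 1, 0, 2, 4]


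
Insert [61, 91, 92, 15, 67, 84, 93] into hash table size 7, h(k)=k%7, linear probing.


Insert 61: h=5 -> slot 5
Insert 91: h=0 -> slot 0
Insert 92: h=1 -> slot 1
Insert 15: h=1, 1 probes -> slot 2
Insert 67: h=4 -> slot 4
Insert 84: h=0, 3 probes -> slot 3
Insert 93: h=2, 4 probes -> slot 6

Table: [91, 92, 15, 84, 67, 61, 93]


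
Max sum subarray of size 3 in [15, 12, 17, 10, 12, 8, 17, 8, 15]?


[0:3]: 44
[1:4]: 39
[2:5]: 39
[3:6]: 30
[4:7]: 37
[5:8]: 33
[6:9]: 40

Max: 44 at [0:3]


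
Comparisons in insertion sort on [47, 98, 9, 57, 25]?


Algorithm: insertion sort
Input: [47, 98, 9, 57, 25]
Sorted: [9, 25, 47, 57, 98]

9


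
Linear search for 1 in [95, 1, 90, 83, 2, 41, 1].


i=0: 95!=1
i=1: 1==1 found!

Found at 1, 2 comps


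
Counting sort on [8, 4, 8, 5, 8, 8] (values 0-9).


Input: [8, 4, 8, 5, 8, 8]
Counts: [0, 0, 0, 0, 1, 1, 0, 0, 4, 0]

Sorted: [4, 5, 8, 8, 8, 8]


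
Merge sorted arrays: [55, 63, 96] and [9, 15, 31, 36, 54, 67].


Take 9 from B
Take 15 from B
Take 31 from B
Take 36 from B
Take 54 from B
Take 55 from A
Take 63 from A
Take 67 from B

Merged: [9, 15, 31, 36, 54, 55, 63, 67, 96]


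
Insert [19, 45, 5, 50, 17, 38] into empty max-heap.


Insert 19: [19]
Insert 45: [45, 19]
Insert 5: [45, 19, 5]
Insert 50: [50, 45, 5, 19]
Insert 17: [50, 45, 5, 19, 17]
Insert 38: [50, 45, 38, 19, 17, 5]

Final heap: [50, 45, 38, 19, 17, 5]


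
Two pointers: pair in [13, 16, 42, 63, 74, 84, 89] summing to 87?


lo=0(13)+hi=6(89)=102
lo=0(13)+hi=5(84)=97
lo=0(13)+hi=4(74)=87

Yes: 13+74=87


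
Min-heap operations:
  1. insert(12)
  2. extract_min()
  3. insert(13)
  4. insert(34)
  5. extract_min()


insert(12) -> [12]
extract_min()->12, []
insert(13) -> [13]
insert(34) -> [13, 34]
extract_min()->13, [34]

Final heap: [34]


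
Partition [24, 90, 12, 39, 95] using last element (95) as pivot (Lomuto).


Pivot: 95
  24 <= 95: advance i (no swap)
  90 <= 95: advance i (no swap)
  12 <= 95: advance i (no swap)
  39 <= 95: advance i (no swap)
Place pivot at 4: [24, 90, 12, 39, 95]

Partitioned: [24, 90, 12, 39, 95]


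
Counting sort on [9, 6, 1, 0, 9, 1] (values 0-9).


Input: [9, 6, 1, 0, 9, 1]
Counts: [1, 2, 0, 0, 0, 0, 1, 0, 0, 2]

Sorted: [0, 1, 1, 6, 9, 9]


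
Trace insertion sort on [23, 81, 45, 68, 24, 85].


Initial: [23, 81, 45, 68, 24, 85]
Insert 81: [23, 81, 45, 68, 24, 85]
Insert 45: [23, 45, 81, 68, 24, 85]
Insert 68: [23, 45, 68, 81, 24, 85]
Insert 24: [23, 24, 45, 68, 81, 85]
Insert 85: [23, 24, 45, 68, 81, 85]

Sorted: [23, 24, 45, 68, 81, 85]


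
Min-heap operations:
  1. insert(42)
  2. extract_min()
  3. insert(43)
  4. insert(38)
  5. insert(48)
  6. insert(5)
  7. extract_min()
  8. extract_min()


insert(42) -> [42]
extract_min()->42, []
insert(43) -> [43]
insert(38) -> [38, 43]
insert(48) -> [38, 43, 48]
insert(5) -> [5, 38, 48, 43]
extract_min()->5, [38, 43, 48]
extract_min()->38, [43, 48]

Final heap: [43, 48]


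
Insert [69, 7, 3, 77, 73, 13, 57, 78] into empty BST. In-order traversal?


Insert 69: root
Insert 7: L from 69
Insert 3: L from 69 -> L from 7
Insert 77: R from 69
Insert 73: R from 69 -> L from 77
Insert 13: L from 69 -> R from 7
Insert 57: L from 69 -> R from 7 -> R from 13
Insert 78: R from 69 -> R from 77

In-order: [3, 7, 13, 57, 69, 73, 77, 78]


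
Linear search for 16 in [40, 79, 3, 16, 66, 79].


i=0: 40!=16
i=1: 79!=16
i=2: 3!=16
i=3: 16==16 found!

Found at 3, 4 comps


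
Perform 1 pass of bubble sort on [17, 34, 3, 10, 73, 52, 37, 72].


Initial: [17, 34, 3, 10, 73, 52, 37, 72]
Pass 1: [17, 3, 10, 34, 52, 37, 72, 73] (5 swaps)

After 1 pass: [17, 3, 10, 34, 52, 37, 72, 73]


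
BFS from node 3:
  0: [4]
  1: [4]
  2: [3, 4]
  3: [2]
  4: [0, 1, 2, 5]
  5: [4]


Visit 3, enqueue [2]
Visit 2, enqueue [4]
Visit 4, enqueue [0, 1, 5]
Visit 0, enqueue []
Visit 1, enqueue []
Visit 5, enqueue []

BFS order: [3, 2, 4, 0, 1, 5]


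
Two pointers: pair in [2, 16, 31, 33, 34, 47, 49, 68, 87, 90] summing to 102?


lo=0(2)+hi=9(90)=92
lo=1(16)+hi=9(90)=106
lo=1(16)+hi=8(87)=103
lo=1(16)+hi=7(68)=84
lo=2(31)+hi=7(68)=99
lo=3(33)+hi=7(68)=101
lo=4(34)+hi=7(68)=102

Yes: 34+68=102


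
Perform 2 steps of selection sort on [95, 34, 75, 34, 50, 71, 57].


Initial: [95, 34, 75, 34, 50, 71, 57]
Step 1: min=34 at 1
  Swap: [34, 95, 75, 34, 50, 71, 57]
Step 2: min=34 at 3
  Swap: [34, 34, 75, 95, 50, 71, 57]

After 2 steps: [34, 34, 75, 95, 50, 71, 57]


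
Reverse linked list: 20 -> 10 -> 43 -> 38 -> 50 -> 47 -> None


Step 1: curr=20, set curr.next=prev(None) | reversed so far: 20
Step 2: curr=10, set curr.next=prev(20) | reversed so far: 10 -> 20
Step 3: curr=43, set curr.next=prev(10) | reversed so far: 43 -> 10 -> 20
Step 4: curr=38, set curr.next=prev(43) | reversed so far: 38 -> 43 -> 10 -> 20
Step 5: curr=50, set curr.next=prev(38) | reversed so far: 50 -> 38 -> 43 -> 10 -> 20
Step 6: curr=47, set curr.next=prev(50) | reversed so far: 47 -> 50 -> 38 -> 43 -> 10 -> 20

47 -> 50 -> 38 -> 43 -> 10 -> 20 -> None


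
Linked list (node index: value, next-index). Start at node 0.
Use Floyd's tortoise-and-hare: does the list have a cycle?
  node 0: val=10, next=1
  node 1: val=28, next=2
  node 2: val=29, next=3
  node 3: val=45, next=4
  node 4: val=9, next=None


Floyd's tortoise (slow, +1) and hare (fast, +2):
  init: slow=0, fast=0
  step 1: slow=1, fast=2
  step 2: slow=2, fast=4
  step 3: fast -> None, no cycle

Cycle: no


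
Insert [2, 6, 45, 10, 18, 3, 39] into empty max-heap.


Insert 2: [2]
Insert 6: [6, 2]
Insert 45: [45, 2, 6]
Insert 10: [45, 10, 6, 2]
Insert 18: [45, 18, 6, 2, 10]
Insert 3: [45, 18, 6, 2, 10, 3]
Insert 39: [45, 18, 39, 2, 10, 3, 6]

Final heap: [45, 18, 39, 2, 10, 3, 6]


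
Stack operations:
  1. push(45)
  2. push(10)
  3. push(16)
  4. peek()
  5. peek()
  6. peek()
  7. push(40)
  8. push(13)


push(45) -> [45]
push(10) -> [45, 10]
push(16) -> [45, 10, 16]
peek()->16
peek()->16
peek()->16
push(40) -> [45, 10, 16, 40]
push(13) -> [45, 10, 16, 40, 13]

Final stack: [45, 10, 16, 40, 13]


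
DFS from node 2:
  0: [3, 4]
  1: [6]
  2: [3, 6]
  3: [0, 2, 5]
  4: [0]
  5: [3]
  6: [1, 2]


Visit 2, push [6, 3]
Visit 3, push [5, 0]
Visit 0, push [4]
Visit 4, push []
Visit 5, push []
Visit 6, push [1]
Visit 1, push []

DFS order: [2, 3, 0, 4, 5, 6, 1]


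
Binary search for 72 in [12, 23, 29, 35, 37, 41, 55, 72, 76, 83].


Step 1: lo=0, hi=9, mid=4, val=37
Step 2: lo=5, hi=9, mid=7, val=72

Found at index 7


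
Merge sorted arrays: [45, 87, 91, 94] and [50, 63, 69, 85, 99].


Take 45 from A
Take 50 from B
Take 63 from B
Take 69 from B
Take 85 from B
Take 87 from A
Take 91 from A
Take 94 from A

Merged: [45, 50, 63, 69, 85, 87, 91, 94, 99]


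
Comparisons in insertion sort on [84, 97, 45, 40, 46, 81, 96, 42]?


Algorithm: insertion sort
Input: [84, 97, 45, 40, 46, 81, 96, 42]
Sorted: [40, 42, 45, 46, 81, 84, 96, 97]

21


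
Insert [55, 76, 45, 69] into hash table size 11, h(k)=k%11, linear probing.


Insert 55: h=0 -> slot 0
Insert 76: h=10 -> slot 10
Insert 45: h=1 -> slot 1
Insert 69: h=3 -> slot 3

Table: [55, 45, None, 69, None, None, None, None, None, None, 76]


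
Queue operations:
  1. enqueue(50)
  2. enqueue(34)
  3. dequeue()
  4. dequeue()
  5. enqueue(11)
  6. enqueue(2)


enqueue(50) -> [50]
enqueue(34) -> [50, 34]
dequeue()->50, [34]
dequeue()->34, []
enqueue(11) -> [11]
enqueue(2) -> [11, 2]

Final queue: [11, 2]


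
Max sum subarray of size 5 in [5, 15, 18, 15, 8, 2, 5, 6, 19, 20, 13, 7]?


[0:5]: 61
[1:6]: 58
[2:7]: 48
[3:8]: 36
[4:9]: 40
[5:10]: 52
[6:11]: 63
[7:12]: 65

Max: 65 at [7:12]
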